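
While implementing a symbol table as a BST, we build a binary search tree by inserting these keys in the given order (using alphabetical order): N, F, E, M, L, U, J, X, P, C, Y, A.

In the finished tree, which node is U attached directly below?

Insert N: tree is empty, so N becomes the root.
Insert F: F < N → go left. Place as left child of N.
Insert E: E < N → go left; E < F → go left. Place as left child of F.
Insert M: M < N → go left; M > F → go right. Place as right child of F.
Insert L: L < N → go left; L > F → go right; L < M → go left. Place as left child of M.
Insert U: U > N → go right. Place as right child of N.
Insert J: J < N → go left; J > F → go right; J < M → go left; J < L → go left. Place as left child of L.
Insert X: X > N → go right; X > U → go right. Place as right child of U.
Insert P: P > N → go right; P < U → go left. Place as left child of U.
Insert C: C < N → go left; C < F → go left; C < E → go left. Place as left child of E.
Insert Y: Y > N → go right; Y > U → go right; Y > X → go right. Place as right child of X.
Insert A: A < N → go left; A < F → go left; A < E → go left; A < C → go left. Place as left child of C.

N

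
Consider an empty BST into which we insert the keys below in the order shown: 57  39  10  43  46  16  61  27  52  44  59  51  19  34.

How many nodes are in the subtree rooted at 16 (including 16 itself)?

Resulting structure (node: left, right):
  57: L=39, R=61
  39: L=10, R=43
  10: L=–, R=16
  43: L=–, R=46
  46: L=44, R=52
  16: L=–, R=27
  61: L=59, R=–
  27: L=19, R=34
  52: L=51, R=–
  44: L=–, R=–
  59: L=–, R=–
  51: L=–, R=–
  19: L=–, R=–
  34: L=–, R=–

Subtree rooted at 16 contains: 16, 27, 19, 34 — 4 nodes.

4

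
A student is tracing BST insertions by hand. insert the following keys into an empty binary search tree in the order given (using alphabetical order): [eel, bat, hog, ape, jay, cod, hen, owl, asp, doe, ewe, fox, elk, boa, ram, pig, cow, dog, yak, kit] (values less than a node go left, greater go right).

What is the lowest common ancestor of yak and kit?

owl

eel: root
bat: left child of eel (depth 1)
hog: right child of eel (depth 1)
ape: left child of bat (depth 2)
jay: right child of hog (depth 2)
cod: right child of bat (depth 2)
hen: left child of hog (depth 2)
owl: right child of jay (depth 3)
asp: right child of ape (depth 3)
doe: right child of cod (depth 3)
ewe: left child of hen (depth 3)
fox: right child of ewe (depth 4)
elk: left child of ewe (depth 4)
boa: left child of cod (depth 3)
ram: right child of owl (depth 4)
pig: left child of ram (depth 5)
cow: left child of doe (depth 4)
dog: right child of doe (depth 4)
yak: right child of ram (depth 5)
kit: left child of owl (depth 4)

Path to yak: eel → hog → jay → owl → ram → yak
Path to kit: eel → hog → jay → owl → kit
The paths share a prefix ending at owl, then split left and right.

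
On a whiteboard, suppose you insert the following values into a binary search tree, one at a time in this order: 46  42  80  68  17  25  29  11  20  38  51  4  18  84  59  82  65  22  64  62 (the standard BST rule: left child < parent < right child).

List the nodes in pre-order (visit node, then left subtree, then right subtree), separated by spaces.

Insert 46: tree is empty, so 46 becomes the root.
Insert 42: 42 < 46 → go left. Place as left child of 46.
Insert 80: 80 > 46 → go right. Place as right child of 46.
Insert 68: 68 > 46 → go right; 68 < 80 → go left. Place as left child of 80.
Insert 17: 17 < 46 → go left; 17 < 42 → go left. Place as left child of 42.
Insert 25: 25 < 46 → go left; 25 < 42 → go left; 25 > 17 → go right. Place as right child of 17.
Insert 29: 29 < 46 → go left; 29 < 42 → go left; 29 > 17 → go right; 29 > 25 → go right. Place as right child of 25.
Insert 11: 11 < 46 → go left; 11 < 42 → go left; 11 < 17 → go left. Place as left child of 17.
Insert 20: 20 < 46 → go left; 20 < 42 → go left; 20 > 17 → go right; 20 < 25 → go left. Place as left child of 25.
Insert 38: 38 < 46 → go left; 38 < 42 → go left; 38 > 17 → go right; 38 > 25 → go right; 38 > 29 → go right. Place as right child of 29.
Insert 51: 51 > 46 → go right; 51 < 80 → go left; 51 < 68 → go left. Place as left child of 68.
Insert 4: 4 < 46 → go left; 4 < 42 → go left; 4 < 17 → go left; 4 < 11 → go left. Place as left child of 11.
Insert 18: 18 < 46 → go left; 18 < 42 → go left; 18 > 17 → go right; 18 < 25 → go left; 18 < 20 → go left. Place as left child of 20.
Insert 84: 84 > 46 → go right; 84 > 80 → go right. Place as right child of 80.
Insert 59: 59 > 46 → go right; 59 < 80 → go left; 59 < 68 → go left; 59 > 51 → go right. Place as right child of 51.
Insert 82: 82 > 46 → go right; 82 > 80 → go right; 82 < 84 → go left. Place as left child of 84.
Insert 65: 65 > 46 → go right; 65 < 80 → go left; 65 < 68 → go left; 65 > 51 → go right; 65 > 59 → go right. Place as right child of 59.
Insert 22: 22 < 46 → go left; 22 < 42 → go left; 22 > 17 → go right; 22 < 25 → go left; 22 > 20 → go right. Place as right child of 20.
Insert 64: 64 > 46 → go right; 64 < 80 → go left; 64 < 68 → go left; 64 > 51 → go right; 64 > 59 → go right; 64 < 65 → go left. Place as left child of 65.
Insert 62: 62 > 46 → go right; 62 < 80 → go left; 62 < 68 → go left; 62 > 51 → go right; 62 > 59 → go right; 62 < 65 → go left; 62 < 64 → go left. Place as left child of 64.

46 42 17 11 4 25 20 18 22 29 38 80 68 51 59 65 64 62 84 82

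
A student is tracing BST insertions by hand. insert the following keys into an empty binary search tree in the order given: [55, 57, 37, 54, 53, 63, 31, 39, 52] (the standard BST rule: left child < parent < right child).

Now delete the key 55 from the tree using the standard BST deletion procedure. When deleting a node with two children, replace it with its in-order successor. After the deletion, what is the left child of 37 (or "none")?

55: root
57: right child of 55 (depth 1)
37: left child of 55 (depth 1)
54: right child of 37 (depth 2)
53: left child of 54 (depth 3)
63: right child of 57 (depth 2)
31: left child of 37 (depth 2)
39: left child of 53 (depth 4)
52: right child of 39 (depth 5)

Delete 55 (two children — replace with in-order successor).
After deletion, 37's left child: 31.

31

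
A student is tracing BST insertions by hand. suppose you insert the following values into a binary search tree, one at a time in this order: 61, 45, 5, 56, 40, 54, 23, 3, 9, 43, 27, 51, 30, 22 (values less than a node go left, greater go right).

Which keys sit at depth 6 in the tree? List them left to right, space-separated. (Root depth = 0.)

22 30

61: root
45: left child of 61 (depth 1)
5: left child of 45 (depth 2)
56: right child of 45 (depth 2)
40: right child of 5 (depth 3)
54: left child of 56 (depth 3)
23: left child of 40 (depth 4)
3: left child of 5 (depth 3)
9: left child of 23 (depth 5)
43: right child of 40 (depth 4)
27: right child of 23 (depth 5)
51: left child of 54 (depth 4)
30: right child of 27 (depth 6)
22: right child of 9 (depth 6)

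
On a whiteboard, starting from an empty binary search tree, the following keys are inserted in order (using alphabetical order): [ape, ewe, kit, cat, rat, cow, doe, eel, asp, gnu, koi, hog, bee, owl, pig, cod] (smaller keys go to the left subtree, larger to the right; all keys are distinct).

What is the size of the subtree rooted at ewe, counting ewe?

Insert ape: tree is empty, so ape becomes the root.
Insert ewe: ewe > ape → go right. Place as right child of ape.
Insert kit: kit > ape → go right; kit > ewe → go right. Place as right child of ewe.
Insert cat: cat > ape → go right; cat < ewe → go left. Place as left child of ewe.
Insert rat: rat > ape → go right; rat > ewe → go right; rat > kit → go right. Place as right child of kit.
Insert cow: cow > ape → go right; cow < ewe → go left; cow > cat → go right. Place as right child of cat.
Insert doe: doe > ape → go right; doe < ewe → go left; doe > cat → go right; doe > cow → go right. Place as right child of cow.
Insert eel: eel > ape → go right; eel < ewe → go left; eel > cat → go right; eel > cow → go right; eel > doe → go right. Place as right child of doe.
Insert asp: asp > ape → go right; asp < ewe → go left; asp < cat → go left. Place as left child of cat.
Insert gnu: gnu > ape → go right; gnu > ewe → go right; gnu < kit → go left. Place as left child of kit.
Insert koi: koi > ape → go right; koi > ewe → go right; koi > kit → go right; koi < rat → go left. Place as left child of rat.
Insert hog: hog > ape → go right; hog > ewe → go right; hog < kit → go left; hog > gnu → go right. Place as right child of gnu.
Insert bee: bee > ape → go right; bee < ewe → go left; bee < cat → go left; bee > asp → go right. Place as right child of asp.
Insert owl: owl > ape → go right; owl > ewe → go right; owl > kit → go right; owl < rat → go left; owl > koi → go right. Place as right child of koi.
Insert pig: pig > ape → go right; pig > ewe → go right; pig > kit → go right; pig < rat → go left; pig > koi → go right; pig > owl → go right. Place as right child of owl.
Insert cod: cod > ape → go right; cod < ewe → go left; cod > cat → go right; cod < cow → go left. Place as left child of cow.

Subtree rooted at ewe contains: ewe, cat, asp, bee, cow, cod, doe, eel, kit, gnu, hog, rat, koi, owl, pig — 15 nodes.

15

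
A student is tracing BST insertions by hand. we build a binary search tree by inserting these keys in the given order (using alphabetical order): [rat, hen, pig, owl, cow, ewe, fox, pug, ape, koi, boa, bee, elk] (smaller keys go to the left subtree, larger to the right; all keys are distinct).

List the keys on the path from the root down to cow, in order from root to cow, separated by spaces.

rat hen cow

rat: root
hen: left child of rat (depth 1)
pig: right child of hen (depth 2)
owl: left child of pig (depth 3)
cow: left child of hen (depth 2)
ewe: right child of cow (depth 3)
fox: right child of ewe (depth 4)
pug: right child of pig (depth 3)
ape: left child of cow (depth 3)
koi: left child of owl (depth 4)
boa: right child of ape (depth 4)
bee: left child of boa (depth 5)
elk: left child of ewe (depth 4)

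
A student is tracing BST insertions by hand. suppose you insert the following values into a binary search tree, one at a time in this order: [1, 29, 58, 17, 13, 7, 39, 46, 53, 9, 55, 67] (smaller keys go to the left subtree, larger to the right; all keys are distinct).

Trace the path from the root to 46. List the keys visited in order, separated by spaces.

1: root
29: right child of 1 (depth 1)
58: right child of 29 (depth 2)
17: left child of 29 (depth 2)
13: left child of 17 (depth 3)
7: left child of 13 (depth 4)
39: left child of 58 (depth 3)
46: right child of 39 (depth 4)
53: right child of 46 (depth 5)
9: right child of 7 (depth 5)
55: right child of 53 (depth 6)
67: right child of 58 (depth 3)

1 29 58 39 46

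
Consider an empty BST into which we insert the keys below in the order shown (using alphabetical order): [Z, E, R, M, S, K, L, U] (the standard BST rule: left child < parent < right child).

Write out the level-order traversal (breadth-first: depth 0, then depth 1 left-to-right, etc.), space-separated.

Insert Z: tree is empty, so Z becomes the root.
Insert E: E < Z → go left. Place as left child of Z.
Insert R: R < Z → go left; R > E → go right. Place as right child of E.
Insert M: M < Z → go left; M > E → go right; M < R → go left. Place as left child of R.
Insert S: S < Z → go left; S > E → go right; S > R → go right. Place as right child of R.
Insert K: K < Z → go left; K > E → go right; K < R → go left; K < M → go left. Place as left child of M.
Insert L: L < Z → go left; L > E → go right; L < R → go left; L < M → go left; L > K → go right. Place as right child of K.
Insert U: U < Z → go left; U > E → go right; U > R → go right; U > S → go right. Place as right child of S.

Z E R M S K U L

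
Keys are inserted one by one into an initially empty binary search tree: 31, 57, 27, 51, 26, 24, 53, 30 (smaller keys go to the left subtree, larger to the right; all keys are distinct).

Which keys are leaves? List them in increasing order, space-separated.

31: root
57: right child of 31 (depth 1)
27: left child of 31 (depth 1)
51: left child of 57 (depth 2)
26: left child of 27 (depth 2)
24: left child of 26 (depth 3)
53: right child of 51 (depth 3)
30: right child of 27 (depth 2)

24 30 53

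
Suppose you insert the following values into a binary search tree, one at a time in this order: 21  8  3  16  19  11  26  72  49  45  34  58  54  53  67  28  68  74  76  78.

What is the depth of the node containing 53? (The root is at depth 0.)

Insert 21: tree is empty, so 21 becomes the root.
Insert 8: 8 < 21 → go left. Place as left child of 21.
Insert 3: 3 < 21 → go left; 3 < 8 → go left. Place as left child of 8.
Insert 16: 16 < 21 → go left; 16 > 8 → go right. Place as right child of 8.
Insert 19: 19 < 21 → go left; 19 > 8 → go right; 19 > 16 → go right. Place as right child of 16.
Insert 11: 11 < 21 → go left; 11 > 8 → go right; 11 < 16 → go left. Place as left child of 16.
Insert 26: 26 > 21 → go right. Place as right child of 21.
Insert 72: 72 > 21 → go right; 72 > 26 → go right. Place as right child of 26.
Insert 49: 49 > 21 → go right; 49 > 26 → go right; 49 < 72 → go left. Place as left child of 72.
Insert 45: 45 > 21 → go right; 45 > 26 → go right; 45 < 72 → go left; 45 < 49 → go left. Place as left child of 49.
Insert 34: 34 > 21 → go right; 34 > 26 → go right; 34 < 72 → go left; 34 < 49 → go left; 34 < 45 → go left. Place as left child of 45.
Insert 58: 58 > 21 → go right; 58 > 26 → go right; 58 < 72 → go left; 58 > 49 → go right. Place as right child of 49.
Insert 54: 54 > 21 → go right; 54 > 26 → go right; 54 < 72 → go left; 54 > 49 → go right; 54 < 58 → go left. Place as left child of 58.
Insert 53: 53 > 21 → go right; 53 > 26 → go right; 53 < 72 → go left; 53 > 49 → go right; 53 < 58 → go left; 53 < 54 → go left. Place as left child of 54.
Insert 67: 67 > 21 → go right; 67 > 26 → go right; 67 < 72 → go left; 67 > 49 → go right; 67 > 58 → go right. Place as right child of 58.
Insert 28: 28 > 21 → go right; 28 > 26 → go right; 28 < 72 → go left; 28 < 49 → go left; 28 < 45 → go left; 28 < 34 → go left. Place as left child of 34.
Insert 68: 68 > 21 → go right; 68 > 26 → go right; 68 < 72 → go left; 68 > 49 → go right; 68 > 58 → go right; 68 > 67 → go right. Place as right child of 67.
Insert 74: 74 > 21 → go right; 74 > 26 → go right; 74 > 72 → go right. Place as right child of 72.
Insert 76: 76 > 21 → go right; 76 > 26 → go right; 76 > 72 → go right; 76 > 74 → go right. Place as right child of 74.
Insert 78: 78 > 21 → go right; 78 > 26 → go right; 78 > 72 → go right; 78 > 74 → go right; 78 > 76 → go right. Place as right child of 76.

Path to 53: 21 → 26 → 72 → 49 → 58 → 54 → 53, which is 6 edges.

6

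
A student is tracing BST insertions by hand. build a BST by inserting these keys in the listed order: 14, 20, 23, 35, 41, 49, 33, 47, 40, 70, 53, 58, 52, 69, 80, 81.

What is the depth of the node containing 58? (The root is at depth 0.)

Insert 14: tree is empty, so 14 becomes the root.
Insert 20: 20 > 14 → go right. Place as right child of 14.
Insert 23: 23 > 14 → go right; 23 > 20 → go right. Place as right child of 20.
Insert 35: 35 > 14 → go right; 35 > 20 → go right; 35 > 23 → go right. Place as right child of 23.
Insert 41: 41 > 14 → go right; 41 > 20 → go right; 41 > 23 → go right; 41 > 35 → go right. Place as right child of 35.
Insert 49: 49 > 14 → go right; 49 > 20 → go right; 49 > 23 → go right; 49 > 35 → go right; 49 > 41 → go right. Place as right child of 41.
Insert 33: 33 > 14 → go right; 33 > 20 → go right; 33 > 23 → go right; 33 < 35 → go left. Place as left child of 35.
Insert 47: 47 > 14 → go right; 47 > 20 → go right; 47 > 23 → go right; 47 > 35 → go right; 47 > 41 → go right; 47 < 49 → go left. Place as left child of 49.
Insert 40: 40 > 14 → go right; 40 > 20 → go right; 40 > 23 → go right; 40 > 35 → go right; 40 < 41 → go left. Place as left child of 41.
Insert 70: 70 > 14 → go right; 70 > 20 → go right; 70 > 23 → go right; 70 > 35 → go right; 70 > 41 → go right; 70 > 49 → go right. Place as right child of 49.
Insert 53: 53 > 14 → go right; 53 > 20 → go right; 53 > 23 → go right; 53 > 35 → go right; 53 > 41 → go right; 53 > 49 → go right; 53 < 70 → go left. Place as left child of 70.
Insert 58: 58 > 14 → go right; 58 > 20 → go right; 58 > 23 → go right; 58 > 35 → go right; 58 > 41 → go right; 58 > 49 → go right; 58 < 70 → go left; 58 > 53 → go right. Place as right child of 53.
Insert 52: 52 > 14 → go right; 52 > 20 → go right; 52 > 23 → go right; 52 > 35 → go right; 52 > 41 → go right; 52 > 49 → go right; 52 < 70 → go left; 52 < 53 → go left. Place as left child of 53.
Insert 69: 69 > 14 → go right; 69 > 20 → go right; 69 > 23 → go right; 69 > 35 → go right; 69 > 41 → go right; 69 > 49 → go right; 69 < 70 → go left; 69 > 53 → go right; 69 > 58 → go right. Place as right child of 58.
Insert 80: 80 > 14 → go right; 80 > 20 → go right; 80 > 23 → go right; 80 > 35 → go right; 80 > 41 → go right; 80 > 49 → go right; 80 > 70 → go right. Place as right child of 70.
Insert 81: 81 > 14 → go right; 81 > 20 → go right; 81 > 23 → go right; 81 > 35 → go right; 81 > 41 → go right; 81 > 49 → go right; 81 > 70 → go right; 81 > 80 → go right. Place as right child of 80.

Path to 58: 14 → 20 → 23 → 35 → 41 → 49 → 70 → 53 → 58, which is 8 edges.

8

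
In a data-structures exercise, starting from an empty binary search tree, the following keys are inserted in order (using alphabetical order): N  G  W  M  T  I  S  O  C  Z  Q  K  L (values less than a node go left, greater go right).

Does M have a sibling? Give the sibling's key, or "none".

Insert N: tree is empty, so N becomes the root.
Insert G: G < N → go left. Place as left child of N.
Insert W: W > N → go right. Place as right child of N.
Insert M: M < N → go left; M > G → go right. Place as right child of G.
Insert T: T > N → go right; T < W → go left. Place as left child of W.
Insert I: I < N → go left; I > G → go right; I < M → go left. Place as left child of M.
Insert S: S > N → go right; S < W → go left; S < T → go left. Place as left child of T.
Insert O: O > N → go right; O < W → go left; O < T → go left; O < S → go left. Place as left child of S.
Insert C: C < N → go left; C < G → go left. Place as left child of G.
Insert Z: Z > N → go right; Z > W → go right. Place as right child of W.
Insert Q: Q > N → go right; Q < W → go left; Q < T → go left; Q < S → go left; Q > O → go right. Place as right child of O.
Insert K: K < N → go left; K > G → go right; K < M → go left; K > I → go right. Place as right child of I.
Insert L: L < N → go left; L > G → go right; L < M → go left; L > I → go right; L > K → go right. Place as right child of K.

M's parent is G; the other child of G is C.

C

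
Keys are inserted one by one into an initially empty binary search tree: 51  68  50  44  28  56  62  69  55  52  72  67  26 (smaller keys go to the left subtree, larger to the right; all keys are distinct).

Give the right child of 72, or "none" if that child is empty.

51: root
68: right child of 51 (depth 1)
50: left child of 51 (depth 1)
44: left child of 50 (depth 2)
28: left child of 44 (depth 3)
56: left child of 68 (depth 2)
62: right child of 56 (depth 3)
69: right child of 68 (depth 2)
55: left child of 56 (depth 3)
52: left child of 55 (depth 4)
72: right child of 69 (depth 3)
67: right child of 62 (depth 4)
26: left child of 28 (depth 4)

none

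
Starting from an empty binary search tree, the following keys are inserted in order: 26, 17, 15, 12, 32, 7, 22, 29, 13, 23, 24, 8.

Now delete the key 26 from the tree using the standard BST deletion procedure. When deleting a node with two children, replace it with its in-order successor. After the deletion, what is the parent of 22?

26: root
17: left child of 26 (depth 1)
15: left child of 17 (depth 2)
12: left child of 15 (depth 3)
32: right child of 26 (depth 1)
7: left child of 12 (depth 4)
22: right child of 17 (depth 2)
29: left child of 32 (depth 2)
13: right child of 12 (depth 4)
23: right child of 22 (depth 3)
24: right child of 23 (depth 4)
8: right child of 7 (depth 5)

Delete 26 (two children — replace with in-order successor).
After deletion, 22's parent is 17.

17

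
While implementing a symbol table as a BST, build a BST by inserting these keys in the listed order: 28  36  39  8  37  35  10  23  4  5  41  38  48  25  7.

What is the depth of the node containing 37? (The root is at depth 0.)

3

Resulting structure (node: left, right):
  28: L=8, R=36
  36: L=35, R=39
  39: L=37, R=41
  8: L=4, R=10
  37: L=–, R=38
  35: L=–, R=–
  10: L=–, R=23
  23: L=–, R=25
  4: L=–, R=5
  5: L=–, R=7
  41: L=–, R=48
  38: L=–, R=–
  48: L=–, R=–
  25: L=–, R=–
  7: L=–, R=–

Path to 37: 28 → 36 → 39 → 37, which is 3 edges.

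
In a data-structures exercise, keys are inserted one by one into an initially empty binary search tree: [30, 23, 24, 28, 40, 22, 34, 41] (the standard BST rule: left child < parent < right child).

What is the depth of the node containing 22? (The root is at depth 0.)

30: root
23: left child of 30 (depth 1)
24: right child of 23 (depth 2)
28: right child of 24 (depth 3)
40: right child of 30 (depth 1)
22: left child of 23 (depth 2)
34: left child of 40 (depth 2)
41: right child of 40 (depth 2)

Path to 22: 30 → 23 → 22, which is 2 edges.

2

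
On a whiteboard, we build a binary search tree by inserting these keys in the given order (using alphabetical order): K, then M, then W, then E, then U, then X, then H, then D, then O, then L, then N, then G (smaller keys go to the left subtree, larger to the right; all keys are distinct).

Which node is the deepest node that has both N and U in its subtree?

U

K: root
M: right child of K (depth 1)
W: right child of M (depth 2)
E: left child of K (depth 1)
U: left child of W (depth 3)
X: right child of W (depth 3)
H: right child of E (depth 2)
D: left child of E (depth 2)
O: left child of U (depth 4)
L: left child of M (depth 2)
N: left child of O (depth 5)
G: left child of H (depth 3)

Path to N: K → M → W → U → O → N
Path to U: K → M → W → U
U lies on both paths and is an ancestor of the other node.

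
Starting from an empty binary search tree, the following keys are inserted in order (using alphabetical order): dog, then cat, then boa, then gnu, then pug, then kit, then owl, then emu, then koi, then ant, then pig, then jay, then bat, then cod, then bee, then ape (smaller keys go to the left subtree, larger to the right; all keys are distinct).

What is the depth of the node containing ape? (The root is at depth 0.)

5

dog: root
cat: left child of dog (depth 1)
boa: left child of cat (depth 2)
gnu: right child of dog (depth 1)
pug: right child of gnu (depth 2)
kit: left child of pug (depth 3)
owl: right child of kit (depth 4)
emu: left child of gnu (depth 2)
koi: left child of owl (depth 5)
ant: left child of boa (depth 3)
pig: right child of owl (depth 5)
jay: left child of kit (depth 4)
bat: right child of ant (depth 4)
cod: right child of cat (depth 2)
bee: right child of bat (depth 5)
ape: left child of bat (depth 5)

Path to ape: dog → cat → boa → ant → bat → ape, which is 5 edges.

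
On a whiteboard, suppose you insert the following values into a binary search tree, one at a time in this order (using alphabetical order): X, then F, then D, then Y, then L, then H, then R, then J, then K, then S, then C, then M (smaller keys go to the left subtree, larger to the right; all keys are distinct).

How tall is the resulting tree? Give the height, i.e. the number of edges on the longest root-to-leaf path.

5

Insert X: tree is empty, so X becomes the root.
Insert F: F < X → go left. Place as left child of X.
Insert D: D < X → go left; D < F → go left. Place as left child of F.
Insert Y: Y > X → go right. Place as right child of X.
Insert L: L < X → go left; L > F → go right. Place as right child of F.
Insert H: H < X → go left; H > F → go right; H < L → go left. Place as left child of L.
Insert R: R < X → go left; R > F → go right; R > L → go right. Place as right child of L.
Insert J: J < X → go left; J > F → go right; J < L → go left; J > H → go right. Place as right child of H.
Insert K: K < X → go left; K > F → go right; K < L → go left; K > H → go right; K > J → go right. Place as right child of J.
Insert S: S < X → go left; S > F → go right; S > L → go right; S > R → go right. Place as right child of R.
Insert C: C < X → go left; C < F → go left; C < D → go left. Place as left child of D.
Insert M: M < X → go left; M > F → go right; M > L → go right; M < R → go left. Place as left child of R.

The deepest node is K at depth 5.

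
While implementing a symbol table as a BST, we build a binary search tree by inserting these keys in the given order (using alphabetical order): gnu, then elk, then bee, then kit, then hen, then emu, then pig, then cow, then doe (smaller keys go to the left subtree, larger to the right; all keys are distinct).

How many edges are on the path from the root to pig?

2

Insert gnu: tree is empty, so gnu becomes the root.
Insert elk: elk < gnu → go left. Place as left child of gnu.
Insert bee: bee < gnu → go left; bee < elk → go left. Place as left child of elk.
Insert kit: kit > gnu → go right. Place as right child of gnu.
Insert hen: hen > gnu → go right; hen < kit → go left. Place as left child of kit.
Insert emu: emu < gnu → go left; emu > elk → go right. Place as right child of elk.
Insert pig: pig > gnu → go right; pig > kit → go right. Place as right child of kit.
Insert cow: cow < gnu → go left; cow < elk → go left; cow > bee → go right. Place as right child of bee.
Insert doe: doe < gnu → go left; doe < elk → go left; doe > bee → go right; doe > cow → go right. Place as right child of cow.

Path to pig: gnu → kit → pig, which is 2 edges.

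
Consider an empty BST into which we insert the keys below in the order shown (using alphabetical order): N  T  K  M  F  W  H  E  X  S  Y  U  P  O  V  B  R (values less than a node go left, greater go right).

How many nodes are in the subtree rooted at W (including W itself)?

Resulting structure (node: left, right):
  N: L=K, R=T
  T: L=S, R=W
  K: L=F, R=M
  M: L=–, R=–
  F: L=E, R=H
  W: L=U, R=X
  H: L=–, R=–
  E: L=B, R=–
  X: L=–, R=Y
  S: L=P, R=–
  Y: L=–, R=–
  U: L=–, R=V
  P: L=O, R=R
  O: L=–, R=–
  V: L=–, R=–
  B: L=–, R=–
  R: L=–, R=–

Subtree rooted at W contains: W, U, V, X, Y — 5 nodes.

5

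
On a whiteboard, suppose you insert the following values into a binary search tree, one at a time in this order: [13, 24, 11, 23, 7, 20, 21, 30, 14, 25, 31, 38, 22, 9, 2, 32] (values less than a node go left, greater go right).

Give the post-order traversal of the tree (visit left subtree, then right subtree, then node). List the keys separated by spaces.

2 9 7 11 14 22 21 20 23 25 32 38 31 30 24 13

13: root
24: right child of 13 (depth 1)
11: left child of 13 (depth 1)
23: left child of 24 (depth 2)
7: left child of 11 (depth 2)
20: left child of 23 (depth 3)
21: right child of 20 (depth 4)
30: right child of 24 (depth 2)
14: left child of 20 (depth 4)
25: left child of 30 (depth 3)
31: right child of 30 (depth 3)
38: right child of 31 (depth 4)
22: right child of 21 (depth 5)
9: right child of 7 (depth 3)
2: left child of 7 (depth 3)
32: left child of 38 (depth 5)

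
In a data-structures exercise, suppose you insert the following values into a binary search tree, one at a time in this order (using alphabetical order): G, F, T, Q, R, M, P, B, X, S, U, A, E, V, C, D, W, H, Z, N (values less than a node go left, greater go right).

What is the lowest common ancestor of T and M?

T

G: root
F: left child of G (depth 1)
T: right child of G (depth 1)
Q: left child of T (depth 2)
R: right child of Q (depth 3)
M: left child of Q (depth 3)
P: right child of M (depth 4)
B: left child of F (depth 2)
X: right child of T (depth 2)
S: right child of R (depth 4)
U: left child of X (depth 3)
A: left child of B (depth 3)
E: right child of B (depth 3)
V: right child of U (depth 4)
C: left child of E (depth 4)
D: right child of C (depth 5)
W: right child of V (depth 5)
H: left child of M (depth 4)
Z: right child of X (depth 3)
N: left child of P (depth 5)

Path to T: G → T
Path to M: G → T → Q → M
T lies on both paths and is an ancestor of the other node.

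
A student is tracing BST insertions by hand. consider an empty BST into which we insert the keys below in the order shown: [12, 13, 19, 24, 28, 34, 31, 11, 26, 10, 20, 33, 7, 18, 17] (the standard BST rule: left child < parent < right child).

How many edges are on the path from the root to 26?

12: root
13: right child of 12 (depth 1)
19: right child of 13 (depth 2)
24: right child of 19 (depth 3)
28: right child of 24 (depth 4)
34: right child of 28 (depth 5)
31: left child of 34 (depth 6)
11: left child of 12 (depth 1)
26: left child of 28 (depth 5)
10: left child of 11 (depth 2)
20: left child of 24 (depth 4)
33: right child of 31 (depth 7)
7: left child of 10 (depth 3)
18: left child of 19 (depth 3)
17: left child of 18 (depth 4)

Path to 26: 12 → 13 → 19 → 24 → 28 → 26, which is 5 edges.

5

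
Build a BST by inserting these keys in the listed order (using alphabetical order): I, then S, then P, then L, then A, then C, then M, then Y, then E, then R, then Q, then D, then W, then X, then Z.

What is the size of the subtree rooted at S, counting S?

10

Resulting structure (node: left, right):
  I: L=A, R=S
  S: L=P, R=Y
  P: L=L, R=R
  L: L=–, R=M
  A: L=–, R=C
  C: L=–, R=E
  M: L=–, R=–
  Y: L=W, R=Z
  E: L=D, R=–
  R: L=Q, R=–
  Q: L=–, R=–
  D: L=–, R=–
  W: L=–, R=X
  X: L=–, R=–
  Z: L=–, R=–

Subtree rooted at S contains: S, P, L, M, R, Q, Y, W, X, Z — 10 nodes.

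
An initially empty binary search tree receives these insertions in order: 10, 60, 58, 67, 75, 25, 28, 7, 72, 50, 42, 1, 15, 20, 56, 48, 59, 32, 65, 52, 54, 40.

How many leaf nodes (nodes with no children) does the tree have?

Insert 10: tree is empty, so 10 becomes the root.
Insert 60: 60 > 10 → go right. Place as right child of 10.
Insert 58: 58 > 10 → go right; 58 < 60 → go left. Place as left child of 60.
Insert 67: 67 > 10 → go right; 67 > 60 → go right. Place as right child of 60.
Insert 75: 75 > 10 → go right; 75 > 60 → go right; 75 > 67 → go right. Place as right child of 67.
Insert 25: 25 > 10 → go right; 25 < 60 → go left; 25 < 58 → go left. Place as left child of 58.
Insert 28: 28 > 10 → go right; 28 < 60 → go left; 28 < 58 → go left; 28 > 25 → go right. Place as right child of 25.
Insert 7: 7 < 10 → go left. Place as left child of 10.
Insert 72: 72 > 10 → go right; 72 > 60 → go right; 72 > 67 → go right; 72 < 75 → go left. Place as left child of 75.
Insert 50: 50 > 10 → go right; 50 < 60 → go left; 50 < 58 → go left; 50 > 25 → go right; 50 > 28 → go right. Place as right child of 28.
Insert 42: 42 > 10 → go right; 42 < 60 → go left; 42 < 58 → go left; 42 > 25 → go right; 42 > 28 → go right; 42 < 50 → go left. Place as left child of 50.
Insert 1: 1 < 10 → go left; 1 < 7 → go left. Place as left child of 7.
Insert 15: 15 > 10 → go right; 15 < 60 → go left; 15 < 58 → go left; 15 < 25 → go left. Place as left child of 25.
Insert 20: 20 > 10 → go right; 20 < 60 → go left; 20 < 58 → go left; 20 < 25 → go left; 20 > 15 → go right. Place as right child of 15.
Insert 56: 56 > 10 → go right; 56 < 60 → go left; 56 < 58 → go left; 56 > 25 → go right; 56 > 28 → go right; 56 > 50 → go right. Place as right child of 50.
Insert 48: 48 > 10 → go right; 48 < 60 → go left; 48 < 58 → go left; 48 > 25 → go right; 48 > 28 → go right; 48 < 50 → go left; 48 > 42 → go right. Place as right child of 42.
Insert 59: 59 > 10 → go right; 59 < 60 → go left; 59 > 58 → go right. Place as right child of 58.
Insert 32: 32 > 10 → go right; 32 < 60 → go left; 32 < 58 → go left; 32 > 25 → go right; 32 > 28 → go right; 32 < 50 → go left; 32 < 42 → go left. Place as left child of 42.
Insert 65: 65 > 10 → go right; 65 > 60 → go right; 65 < 67 → go left. Place as left child of 67.
Insert 52: 52 > 10 → go right; 52 < 60 → go left; 52 < 58 → go left; 52 > 25 → go right; 52 > 28 → go right; 52 > 50 → go right; 52 < 56 → go left. Place as left child of 56.
Insert 54: 54 > 10 → go right; 54 < 60 → go left; 54 < 58 → go left; 54 > 25 → go right; 54 > 28 → go right; 54 > 50 → go right; 54 < 56 → go left; 54 > 52 → go right. Place as right child of 52.
Insert 40: 40 > 10 → go right; 40 < 60 → go left; 40 < 58 → go left; 40 > 25 → go right; 40 > 28 → go right; 40 < 50 → go left; 40 < 42 → go left; 40 > 32 → go right. Place as right child of 32.

Leaves: 1, 20, 40, 48, 54, 59, 65, 72 — 8 in total.

8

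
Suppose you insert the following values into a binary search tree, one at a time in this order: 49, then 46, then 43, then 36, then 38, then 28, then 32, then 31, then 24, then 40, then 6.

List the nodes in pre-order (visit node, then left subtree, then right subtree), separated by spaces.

Resulting structure (node: left, right):
  49: L=46, R=–
  46: L=43, R=–
  43: L=36, R=–
  36: L=28, R=38
  38: L=–, R=40
  28: L=24, R=32
  32: L=31, R=–
  31: L=–, R=–
  24: L=6, R=–
  40: L=–, R=–
  6: L=–, R=–

49 46 43 36 28 24 6 32 31 38 40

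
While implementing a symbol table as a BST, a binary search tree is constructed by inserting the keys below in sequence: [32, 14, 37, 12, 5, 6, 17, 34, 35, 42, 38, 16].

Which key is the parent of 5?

Insert 32: tree is empty, so 32 becomes the root.
Insert 14: 14 < 32 → go left. Place as left child of 32.
Insert 37: 37 > 32 → go right. Place as right child of 32.
Insert 12: 12 < 32 → go left; 12 < 14 → go left. Place as left child of 14.
Insert 5: 5 < 32 → go left; 5 < 14 → go left; 5 < 12 → go left. Place as left child of 12.
Insert 6: 6 < 32 → go left; 6 < 14 → go left; 6 < 12 → go left; 6 > 5 → go right. Place as right child of 5.
Insert 17: 17 < 32 → go left; 17 > 14 → go right. Place as right child of 14.
Insert 34: 34 > 32 → go right; 34 < 37 → go left. Place as left child of 37.
Insert 35: 35 > 32 → go right; 35 < 37 → go left; 35 > 34 → go right. Place as right child of 34.
Insert 42: 42 > 32 → go right; 42 > 37 → go right. Place as right child of 37.
Insert 38: 38 > 32 → go right; 38 > 37 → go right; 38 < 42 → go left. Place as left child of 42.
Insert 16: 16 < 32 → go left; 16 > 14 → go right; 16 < 17 → go left. Place as left child of 17.

12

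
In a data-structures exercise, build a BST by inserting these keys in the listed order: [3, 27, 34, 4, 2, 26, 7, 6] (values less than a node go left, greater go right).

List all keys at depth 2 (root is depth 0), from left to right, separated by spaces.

4 34

3: root
27: right child of 3 (depth 1)
34: right child of 27 (depth 2)
4: left child of 27 (depth 2)
2: left child of 3 (depth 1)
26: right child of 4 (depth 3)
7: left child of 26 (depth 4)
6: left child of 7 (depth 5)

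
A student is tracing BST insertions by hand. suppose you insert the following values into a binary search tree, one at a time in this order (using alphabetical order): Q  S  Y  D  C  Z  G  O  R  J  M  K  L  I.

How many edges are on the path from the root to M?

5

Resulting structure (node: left, right):
  Q: L=D, R=S
  S: L=R, R=Y
  Y: L=–, R=Z
  D: L=C, R=G
  C: L=–, R=–
  Z: L=–, R=–
  G: L=–, R=O
  O: L=J, R=–
  R: L=–, R=–
  J: L=I, R=M
  M: L=K, R=–
  K: L=–, R=L
  L: L=–, R=–
  I: L=–, R=–

Path to M: Q → D → G → O → J → M, which is 5 edges.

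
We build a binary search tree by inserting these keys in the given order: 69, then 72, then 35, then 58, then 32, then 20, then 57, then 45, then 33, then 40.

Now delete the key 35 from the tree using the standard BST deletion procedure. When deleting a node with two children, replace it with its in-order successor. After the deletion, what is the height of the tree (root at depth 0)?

Insert 69: tree is empty, so 69 becomes the root.
Insert 72: 72 > 69 → go right. Place as right child of 69.
Insert 35: 35 < 69 → go left. Place as left child of 69.
Insert 58: 58 < 69 → go left; 58 > 35 → go right. Place as right child of 35.
Insert 32: 32 < 69 → go left; 32 < 35 → go left. Place as left child of 35.
Insert 20: 20 < 69 → go left; 20 < 35 → go left; 20 < 32 → go left. Place as left child of 32.
Insert 57: 57 < 69 → go left; 57 > 35 → go right; 57 < 58 → go left. Place as left child of 58.
Insert 45: 45 < 69 → go left; 45 > 35 → go right; 45 < 58 → go left; 45 < 57 → go left. Place as left child of 57.
Insert 33: 33 < 69 → go left; 33 < 35 → go left; 33 > 32 → go right. Place as right child of 32.
Insert 40: 40 < 69 → go left; 40 > 35 → go right; 40 < 58 → go left; 40 < 57 → go left; 40 < 45 → go left. Place as left child of 45.

Delete 35 (two children — replace with in-order successor).
After deletion, deepest node is 45 at depth 4.

4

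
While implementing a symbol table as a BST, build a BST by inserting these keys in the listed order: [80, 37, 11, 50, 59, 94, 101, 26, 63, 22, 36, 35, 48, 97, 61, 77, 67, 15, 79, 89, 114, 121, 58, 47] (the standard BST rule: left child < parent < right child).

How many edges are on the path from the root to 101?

2

Resulting structure (node: left, right):
  80: L=37, R=94
  37: L=11, R=50
  11: L=–, R=26
  50: L=48, R=59
  59: L=58, R=63
  94: L=89, R=101
  101: L=97, R=114
  26: L=22, R=36
  63: L=61, R=77
  22: L=15, R=–
  36: L=35, R=–
  35: L=–, R=–
  48: L=47, R=–
  97: L=–, R=–
  61: L=–, R=–
  77: L=67, R=79
  67: L=–, R=–
  15: L=–, R=–
  79: L=–, R=–
  89: L=–, R=–
  114: L=–, R=121
  121: L=–, R=–
  58: L=–, R=–
  47: L=–, R=–

Path to 101: 80 → 94 → 101, which is 2 edges.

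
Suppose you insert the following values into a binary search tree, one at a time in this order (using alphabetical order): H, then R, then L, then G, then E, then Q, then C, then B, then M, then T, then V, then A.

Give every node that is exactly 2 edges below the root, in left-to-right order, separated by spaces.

Insert H: tree is empty, so H becomes the root.
Insert R: R > H → go right. Place as right child of H.
Insert L: L > H → go right; L < R → go left. Place as left child of R.
Insert G: G < H → go left. Place as left child of H.
Insert E: E < H → go left; E < G → go left. Place as left child of G.
Insert Q: Q > H → go right; Q < R → go left; Q > L → go right. Place as right child of L.
Insert C: C < H → go left; C < G → go left; C < E → go left. Place as left child of E.
Insert B: B < H → go left; B < G → go left; B < E → go left; B < C → go left. Place as left child of C.
Insert M: M > H → go right; M < R → go left; M > L → go right; M < Q → go left. Place as left child of Q.
Insert T: T > H → go right; T > R → go right. Place as right child of R.
Insert V: V > H → go right; V > R → go right; V > T → go right. Place as right child of T.
Insert A: A < H → go left; A < G → go left; A < E → go left; A < C → go left; A < B → go left. Place as left child of B.

E L T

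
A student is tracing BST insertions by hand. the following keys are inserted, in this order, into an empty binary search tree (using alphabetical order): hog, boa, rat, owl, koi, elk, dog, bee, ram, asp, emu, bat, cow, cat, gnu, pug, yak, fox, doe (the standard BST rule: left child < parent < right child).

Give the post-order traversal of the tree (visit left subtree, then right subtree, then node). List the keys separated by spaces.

bat asp bee cat doe cow dog fox gnu emu elk boa koi pug ram owl yak rat hog

Resulting structure (node: left, right):
  hog: L=boa, R=rat
  boa: L=bee, R=elk
  rat: L=owl, R=yak
  owl: L=koi, R=ram
  koi: L=–, R=–
  elk: L=dog, R=emu
  dog: L=cow, R=–
  bee: L=asp, R=–
  ram: L=pug, R=–
  asp: L=–, R=bat
  emu: L=–, R=gnu
  bat: L=–, R=–
  cow: L=cat, R=doe
  cat: L=–, R=–
  gnu: L=fox, R=–
  pug: L=–, R=–
  yak: L=–, R=–
  fox: L=–, R=–
  doe: L=–, R=–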